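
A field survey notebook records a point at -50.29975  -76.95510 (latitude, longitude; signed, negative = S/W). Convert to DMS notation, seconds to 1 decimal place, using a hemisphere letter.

50°17′59.1″ S, 76°57′18.4″ W

Latitude is negative → S; |value| = 50.299750
Latitude: whole degrees 50; 17.98500′ → 17′ and 59.100″
Longitude is negative → W; |value| = 76.955100
λ: 0.955100° → 57.30600′; 0.30600 × 60 = 18.360″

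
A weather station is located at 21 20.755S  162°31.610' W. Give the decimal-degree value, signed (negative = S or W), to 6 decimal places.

-21.345917, -162.526833

Latitude: 21 + 20.755/60 = 21.3459167
S ⇒ negate
λ: 31.61′ = 0.526833°; total 162.5268333
W ⇒ negate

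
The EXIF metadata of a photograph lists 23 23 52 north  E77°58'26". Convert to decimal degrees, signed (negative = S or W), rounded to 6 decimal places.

Latitude: 23′ + 52″ = 23.86667′; 23 + 23.86667/60 = 23.3977778
N → positive
λ: 58′ + 26″ = 58.43333′; 77 + 58.43333/60 = 77.9738889
E → positive

23.397778, 77.973889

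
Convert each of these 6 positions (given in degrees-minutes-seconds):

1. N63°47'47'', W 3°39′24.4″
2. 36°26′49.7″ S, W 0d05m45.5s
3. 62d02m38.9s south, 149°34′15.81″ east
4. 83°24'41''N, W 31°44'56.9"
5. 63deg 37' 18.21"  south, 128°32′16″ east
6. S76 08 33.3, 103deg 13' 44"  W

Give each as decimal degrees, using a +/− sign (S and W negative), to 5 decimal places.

1. 63.79639, -3.65678
2. -36.44714, -0.09597
3. -62.04414, 149.57106
4. 83.41139, -31.74914
5. -63.62173, 128.53778
6. -76.14258, -103.22889

Point 1:
  Latitude: 63 + 47/60 + 47/3600 = 63.796389
  N → positive
  Longitude: 39′ + 24.4″ = 39.40667′; 3 + 39.40667/60 = 3.656778
  hemisphere W, so the sign is −
Point 2:
  φ: 26′ + 49.7″ = 26.82833′; 36 + 26.82833/60 = 36.447139
  S ⇒ negate
  Lon: 0° + 5/60 + 45.5/3600 = 0 + 0.083333 + 0.012639 = 0.095972
  hemisphere W, so the sign is −
Point 3:
  Latitude: 2′ + 38.9″ = 2.64833′; 62 + 2.64833/60 = 62.044139
  S ⇒ negate
  Lon: 149° + 34/60 + 15.81/3600 = 149 + 0.566667 + 0.004392 = 149.571058
  E → positive
Point 4:
  φ: 24′ + 41″ = 24.68333′; 83 + 24.68333/60 = 83.411389
  N → positive
  Longitude: 31 + 44/60 + 56.9/3600 = 31.749139
  W → negative
Point 5:
  Latitude: 37′ + 18.21″ = 37.30350′; 63 + 37.30350/60 = 63.621725
  S ⇒ negate
  λ: 128 + 32/60 + 16/3600 = 128.537778
  E → positive
Point 6:
  φ: 76 + 8/60 + 33.3/3600 = 76.142583
  S → negative
  Lon: 103 + 13/60 + 44/3600 = 103.228889
  W → negative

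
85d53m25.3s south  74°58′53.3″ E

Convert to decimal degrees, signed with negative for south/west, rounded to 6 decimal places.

-85.890361, 74.981472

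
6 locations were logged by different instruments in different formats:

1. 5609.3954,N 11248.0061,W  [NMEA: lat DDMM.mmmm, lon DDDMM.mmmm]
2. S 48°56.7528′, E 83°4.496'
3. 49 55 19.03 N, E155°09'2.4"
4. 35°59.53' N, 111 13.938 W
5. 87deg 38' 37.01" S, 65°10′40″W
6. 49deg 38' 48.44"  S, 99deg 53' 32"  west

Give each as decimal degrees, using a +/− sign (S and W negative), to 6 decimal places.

1. 56.156590, -112.800102
2. -48.945880, 83.074933
3. 49.921953, 155.150667
4. 35.992167, -111.232300
5. -87.643614, -65.177778
6. -49.646789, -99.892222

Point 1:
  Latitude: split at 2 digits → 56° and 9.3954′; 56 + 9.3954/60 = 56.1565900
  N → positive
  Lon: split at 3 digits → 112° and 48.0061′; 112 + 48.0061/60 = 112.8001017
  W ⇒ negate
Point 2:
  φ: 56.7528′ = 0.945880°; total 48.9458800
  S → negative
  Longitude: 83 + 4.496/60 = 83.0749333
  E ⇒ keep positive
Point 3:
  Lat: 55′ + 19.03″ = 55.31717′; 49 + 55.31717/60 = 49.9219528
  N → positive
  λ: 9′ + 2.4″ = 9.04000′; 155 + 9.04000/60 = 155.1506667
  E → positive
Point 4:
  Latitude: 59.53′ = 0.992167°; total 35.9921667
  N ⇒ keep positive
  Longitude: 13.938′ = 0.232300°; total 111.2323000
  W → negative
Point 5:
  Lat: 38′ + 37.01″ = 38.61683′; 87 + 38.61683/60 = 87.6436139
  S ⇒ negate
  Longitude: 65° + 10/60 + 40/3600 = 65 + 0.166667 + 0.011111 = 65.1777778
  W ⇒ negate
Point 6:
  φ: 49 + 38/60 + 48.44/3600 = 49.6467889
  hemisphere S, so the sign is −
  Longitude: 53′ + 32″ = 53.53333′; 99 + 53.53333/60 = 99.8922222
  hemisphere W, so the sign is −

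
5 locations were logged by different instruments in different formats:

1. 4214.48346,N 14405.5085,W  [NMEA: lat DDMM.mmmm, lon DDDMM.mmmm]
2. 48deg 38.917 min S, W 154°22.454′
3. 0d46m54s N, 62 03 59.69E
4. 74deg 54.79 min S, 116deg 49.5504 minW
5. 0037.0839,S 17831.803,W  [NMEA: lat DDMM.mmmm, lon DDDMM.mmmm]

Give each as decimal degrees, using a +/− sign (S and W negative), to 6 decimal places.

Point 1:
  Lat: split at 2 digits → 42° and 14.48346′; 42 + 14.48346/60 = 42.2413910
  N ⇒ keep positive
  Longitude: split at 3 digits → 144° and 5.5085′; 144 + 5.5085/60 = 144.0918083
  W → negative
Point 2:
  Latitude: 38.917′ = 0.648617°; total 48.6486167
  S ⇒ negate
  Lon: 22.454′ = 0.374233°; total 154.3742333
  W ⇒ negate
Point 3:
  Lat: 0° + 46/60 + 54/3600 = 0 + 0.766667 + 0.015000 = 0.7816667
  N ⇒ keep positive
  Longitude: 62° + 3/60 + 59.69/3600 = 62 + 0.050000 + 0.016581 = 62.0665806
  E ⇒ keep positive
Point 4:
  φ: 54.79′ = 0.913167°; total 74.9131667
  S ⇒ negate
  λ: 49.5504′ = 0.825840°; total 116.8258400
  W → negative
Point 5:
  Lat: split at 2 digits → 00° and 37.0839′; 0 + 37.0839/60 = 0.6180650
  hemisphere S, so the sign is −
  λ: degrees = first 3 digits = 178, minutes = 31.803; 178 + 31.803/60 = 178.5300500
  hemisphere W, so the sign is −

1. 42.241391, -144.091808
2. -48.648617, -154.374233
3. 0.781667, 62.066581
4. -74.913167, -116.825840
5. -0.618065, -178.530050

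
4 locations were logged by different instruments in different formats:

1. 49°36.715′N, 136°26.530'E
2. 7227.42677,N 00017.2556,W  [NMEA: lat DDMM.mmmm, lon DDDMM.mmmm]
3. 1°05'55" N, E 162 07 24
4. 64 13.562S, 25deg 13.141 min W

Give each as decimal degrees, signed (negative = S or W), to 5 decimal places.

Point 1:
  Latitude: 49 + 36.715/60 = 49.611917
  N ⇒ keep positive
  λ: 136 + 26.53/60 = 136.442167
  E → positive
Point 2:
  Lat: degrees = first 2 digits = 72, minutes = 27.42677; 72 + 27.42677/60 = 72.457113
  N → positive
  Longitude: degrees = first 3 digits = 0, minutes = 17.2556; 0 + 17.2556/60 = 0.287593
  hemisphere W, so the sign is −
Point 3:
  φ: 5′ + 55″ = 5.91667′; 1 + 5.91667/60 = 1.098611
  N ⇒ keep positive
  Longitude: 7′ + 24″ = 7.40000′; 162 + 7.40000/60 = 162.123333
  E ⇒ keep positive
Point 4:
  Latitude: 13.562′ = 0.226033°; total 64.226033
  S → negative
  Longitude: 13.141′ = 0.219017°; total 25.219017
  W → negative

1. 49.61192, 136.44217
2. 72.45711, -0.28759
3. 1.09861, 162.12333
4. -64.22603, -25.21902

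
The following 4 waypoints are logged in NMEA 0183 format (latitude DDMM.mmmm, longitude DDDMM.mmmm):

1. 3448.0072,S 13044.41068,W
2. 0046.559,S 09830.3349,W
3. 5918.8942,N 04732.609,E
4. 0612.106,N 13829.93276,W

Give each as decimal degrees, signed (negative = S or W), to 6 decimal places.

1. -34.800120, -130.740178
2. -0.775983, -98.505582
3. 59.314903, 47.543483
4. 6.201767, -138.498879

Point 1:
  φ: degrees = first 2 digits = 34, minutes = 48.0072; 34 + 48.0072/60 = 34.8001200
  hemisphere S, so the sign is −
  λ: degrees = first 3 digits = 130, minutes = 44.41068; 130 + 44.41068/60 = 130.7401780
  W ⇒ negate
Point 2:
  φ: split at 2 digits → 00° and 46.559′; 0 + 46.559/60 = 0.7759833
  S ⇒ negate
  λ: degrees = first 3 digits = 98, minutes = 30.3349; 98 + 30.3349/60 = 98.5055817
  W → negative
Point 3:
  φ: split at 2 digits → 59° and 18.8942′; 59 + 18.8942/60 = 59.3149033
  N → positive
  Lon: split at 3 digits → 047° and 32.609′; 47 + 32.609/60 = 47.5434833
  E ⇒ keep positive
Point 4:
  Lat: degrees = first 2 digits = 6, minutes = 12.106; 6 + 12.106/60 = 6.2017667
  N ⇒ keep positive
  λ: split at 3 digits → 138° and 29.93276′; 138 + 29.93276/60 = 138.4988793
  W ⇒ negate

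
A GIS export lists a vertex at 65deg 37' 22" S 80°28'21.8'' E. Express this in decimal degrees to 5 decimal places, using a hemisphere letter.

65.62278° S, 80.47272° E

Latitude: 65 + 37/60 + 22/3600 = 65.622778
λ: 80° + 28/60 + 21.8/3600 = 80 + 0.466667 + 0.006056 = 80.472722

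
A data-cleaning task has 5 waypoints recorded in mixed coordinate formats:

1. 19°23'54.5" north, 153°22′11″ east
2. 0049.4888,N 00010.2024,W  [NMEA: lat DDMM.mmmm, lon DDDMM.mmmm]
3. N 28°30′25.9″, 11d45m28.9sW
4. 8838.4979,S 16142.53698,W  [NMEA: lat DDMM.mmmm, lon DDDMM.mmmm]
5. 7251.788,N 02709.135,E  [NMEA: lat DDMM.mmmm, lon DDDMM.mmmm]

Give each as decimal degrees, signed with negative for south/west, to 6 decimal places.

1. 19.398472, 153.369722
2. 0.824813, -0.170040
3. 28.507194, -11.758028
4. -88.641632, -161.708950
5. 72.863133, 27.152250

Point 1:
  Lat: 19° + 23/60 + 54.5/3600 = 19 + 0.383333 + 0.015139 = 19.3984722
  N → positive
  Longitude: 153 + 22/60 + 11/3600 = 153.3697222
  E ⇒ keep positive
Point 2:
  Latitude: degrees = first 2 digits = 0, minutes = 49.4888; 0 + 49.4888/60 = 0.8248133
  N ⇒ keep positive
  Longitude: split at 3 digits → 000° and 10.2024′; 0 + 10.2024/60 = 0.1700400
  W → negative
Point 3:
  φ: 28° + 30/60 + 25.9/3600 = 28 + 0.500000 + 0.007194 = 28.5071944
  N ⇒ keep positive
  λ: 11 + 45/60 + 28.9/3600 = 11.7580278
  hemisphere W, so the sign is −
Point 4:
  Lat: split at 2 digits → 88° and 38.4979′; 88 + 38.4979/60 = 88.6416317
  S → negative
  Lon: degrees = first 3 digits = 161, minutes = 42.53698; 161 + 42.53698/60 = 161.7089497
  hemisphere W, so the sign is −
Point 5:
  φ: degrees = first 2 digits = 72, minutes = 51.788; 72 + 51.788/60 = 72.8631333
  N ⇒ keep positive
  λ: split at 3 digits → 027° and 9.135′; 27 + 9.135/60 = 27.1522500
  E ⇒ keep positive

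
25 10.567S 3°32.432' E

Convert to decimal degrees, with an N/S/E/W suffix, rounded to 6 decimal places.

25.176117° S, 3.540533° E

φ: 10.567′ = 0.176117°; total 25.1761167
Longitude: 3 + 32.432/60 = 3.5405333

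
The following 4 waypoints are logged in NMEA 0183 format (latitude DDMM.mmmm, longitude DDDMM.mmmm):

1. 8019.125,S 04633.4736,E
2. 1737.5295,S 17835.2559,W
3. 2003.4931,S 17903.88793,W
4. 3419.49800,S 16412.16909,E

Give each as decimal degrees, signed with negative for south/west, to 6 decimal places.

Point 1:
  Lat: split at 2 digits → 80° and 19.125′; 80 + 19.125/60 = 80.3187500
  S → negative
  Lon: degrees = first 3 digits = 46, minutes = 33.4736; 46 + 33.4736/60 = 46.5578933
  E → positive
Point 2:
  Latitude: split at 2 digits → 17° and 37.5295′; 17 + 37.5295/60 = 17.6254917
  hemisphere S, so the sign is −
  Longitude: split at 3 digits → 178° and 35.2559′; 178 + 35.2559/60 = 178.5875983
  W ⇒ negate
Point 3:
  φ: degrees = first 2 digits = 20, minutes = 3.4931; 20 + 3.4931/60 = 20.0582183
  hemisphere S, so the sign is −
  Longitude: split at 3 digits → 179° and 3.88793′; 179 + 3.88793/60 = 179.0647988
  hemisphere W, so the sign is −
Point 4:
  Latitude: degrees = first 2 digits = 34, minutes = 19.498; 34 + 19.498/60 = 34.3249667
  S → negative
  Longitude: degrees = first 3 digits = 164, minutes = 12.16909; 164 + 12.16909/60 = 164.2028182
  E ⇒ keep positive

1. -80.318750, 46.557893
2. -17.625492, -178.587598
3. -20.058218, -179.064799
4. -34.324967, 164.202818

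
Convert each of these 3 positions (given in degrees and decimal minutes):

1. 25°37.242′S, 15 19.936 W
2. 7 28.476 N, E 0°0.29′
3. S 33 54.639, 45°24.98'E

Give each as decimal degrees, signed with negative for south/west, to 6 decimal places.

1. -25.620700, -15.332267
2. 7.474600, 0.004833
3. -33.910650, 45.416333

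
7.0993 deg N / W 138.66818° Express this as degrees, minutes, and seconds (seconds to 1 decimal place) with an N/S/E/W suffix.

Lat: 0.099300° → 5.95800′; 0.95800 × 60 = 57.480″
Lon: whole degrees 138; 40.09080′ → 40′ and 5.448″

7°05′57.5″ N, 138°40′5.4″ W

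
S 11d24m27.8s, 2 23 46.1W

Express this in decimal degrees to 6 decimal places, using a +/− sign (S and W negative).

-11.407722, -2.396139

Latitude: 11 + 24/60 + 27.8/3600 = 11.4077222
S → negative
λ: 2° + 23/60 + 46.1/3600 = 2 + 0.383333 + 0.012806 = 2.3961389
W → negative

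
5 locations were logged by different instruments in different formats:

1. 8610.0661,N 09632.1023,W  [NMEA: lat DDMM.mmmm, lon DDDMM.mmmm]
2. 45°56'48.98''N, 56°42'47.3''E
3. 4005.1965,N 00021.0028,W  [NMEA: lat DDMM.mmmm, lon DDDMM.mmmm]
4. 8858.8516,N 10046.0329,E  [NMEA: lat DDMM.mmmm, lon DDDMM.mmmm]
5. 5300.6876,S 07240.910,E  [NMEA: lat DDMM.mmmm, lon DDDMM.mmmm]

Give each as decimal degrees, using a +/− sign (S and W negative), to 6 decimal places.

Point 1:
  φ: split at 2 digits → 86° and 10.0661′; 86 + 10.0661/60 = 86.1677683
  N → positive
  Lon: degrees = first 3 digits = 96, minutes = 32.1023; 96 + 32.1023/60 = 96.5350383
  hemisphere W, so the sign is −
Point 2:
  Lat: 45 + 56/60 + 48.98/3600 = 45.9469389
  N ⇒ keep positive
  Longitude: 56° + 42/60 + 47.3/3600 = 56 + 0.700000 + 0.013139 = 56.7131389
  E ⇒ keep positive
Point 3:
  φ: split at 2 digits → 40° and 5.1965′; 40 + 5.1965/60 = 40.0866083
  N → positive
  λ: split at 3 digits → 000° and 21.0028′; 0 + 21.0028/60 = 0.3500467
  hemisphere W, so the sign is −
Point 4:
  φ: degrees = first 2 digits = 88, minutes = 58.8516; 88 + 58.8516/60 = 88.9808600
  N → positive
  λ: split at 3 digits → 100° and 46.0329′; 100 + 46.0329/60 = 100.7672150
  E ⇒ keep positive
Point 5:
  Lat: degrees = first 2 digits = 53, minutes = 0.6876; 53 + 0.6876/60 = 53.0114600
  S → negative
  λ: degrees = first 3 digits = 72, minutes = 40.91; 72 + 40.91/60 = 72.6818333
  E → positive

1. 86.167768, -96.535038
2. 45.946939, 56.713139
3. 40.086608, -0.350047
4. 88.980860, 100.767215
5. -53.011460, 72.681833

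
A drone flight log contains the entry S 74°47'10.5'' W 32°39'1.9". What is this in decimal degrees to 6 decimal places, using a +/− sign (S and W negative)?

Lat: 74° + 47/60 + 10.5/3600 = 74 + 0.783333 + 0.002917 = 74.7862500
hemisphere S, so the sign is −
λ: 39′ + 1.9″ = 39.03167′; 32 + 39.03167/60 = 32.6505278
hemisphere W, so the sign is −

-74.786250, -32.650528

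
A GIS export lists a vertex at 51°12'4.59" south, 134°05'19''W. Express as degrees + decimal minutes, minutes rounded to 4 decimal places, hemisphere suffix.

51° 12.0765′ S, 134° 5.3167′ W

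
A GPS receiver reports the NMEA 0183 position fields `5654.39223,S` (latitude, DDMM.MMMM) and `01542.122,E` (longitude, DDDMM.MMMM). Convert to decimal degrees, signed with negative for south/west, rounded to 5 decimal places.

Lat: degrees = first 2 digits = 56, minutes = 54.39223; 56 + 54.39223/60 = 56.906537
S → negative
Lon: split at 3 digits → 015° and 42.122′; 15 + 42.122/60 = 15.702033
E → positive

-56.90654, 15.70203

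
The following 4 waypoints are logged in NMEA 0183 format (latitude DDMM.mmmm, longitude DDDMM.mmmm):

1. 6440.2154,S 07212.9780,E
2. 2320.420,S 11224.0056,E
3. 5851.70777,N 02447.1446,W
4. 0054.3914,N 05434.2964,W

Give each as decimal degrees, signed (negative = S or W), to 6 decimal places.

1. -64.670257, 72.216300
2. -23.340333, 112.400093
3. 58.861796, -24.785743
4. 0.906523, -54.571607

Point 1:
  φ: split at 2 digits → 64° and 40.2154′; 64 + 40.2154/60 = 64.6702567
  S ⇒ negate
  Lon: degrees = first 3 digits = 72, minutes = 12.978; 72 + 12.978/60 = 72.2163000
  E → positive
Point 2:
  Latitude: degrees = first 2 digits = 23, minutes = 20.42; 23 + 20.42/60 = 23.3403333
  S ⇒ negate
  Lon: split at 3 digits → 112° and 24.0056′; 112 + 24.0056/60 = 112.4000933
  E ⇒ keep positive
Point 3:
  φ: degrees = first 2 digits = 58, minutes = 51.70777; 58 + 51.70777/60 = 58.8617962
  N → positive
  Longitude: degrees = first 3 digits = 24, minutes = 47.1446; 24 + 47.1446/60 = 24.7857433
  W ⇒ negate
Point 4:
  Latitude: split at 2 digits → 00° and 54.3914′; 0 + 54.3914/60 = 0.9065233
  N ⇒ keep positive
  Longitude: split at 3 digits → 054° and 34.2964′; 54 + 34.2964/60 = 54.5716067
  W ⇒ negate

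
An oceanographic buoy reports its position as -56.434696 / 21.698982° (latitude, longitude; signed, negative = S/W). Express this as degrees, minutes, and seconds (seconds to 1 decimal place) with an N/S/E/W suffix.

Latitude is negative → S; |value| = 56.434696
Lat: 0.434696 × 60 = 26.08176′ → 26′, remainder × 60 = 4.906″
Lon: 0.698982 × 60 = 41.93892′ → 41′, remainder × 60 = 56.335″

56°26′4.9″ S, 21°41′56.3″ E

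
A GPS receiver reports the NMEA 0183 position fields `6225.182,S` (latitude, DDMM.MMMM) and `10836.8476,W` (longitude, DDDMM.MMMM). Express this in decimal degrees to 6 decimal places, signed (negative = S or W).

-62.419700, -108.614127

φ: split at 2 digits → 62° and 25.182′; 62 + 25.182/60 = 62.4197000
hemisphere S, so the sign is −
λ: degrees = first 3 digits = 108, minutes = 36.8476; 108 + 36.8476/60 = 108.6141267
W → negative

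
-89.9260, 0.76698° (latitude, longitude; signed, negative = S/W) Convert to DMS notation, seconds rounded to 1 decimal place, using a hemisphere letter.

89°55′33.6″ S, 0°46′1.1″ E

Latitude is negative → S; |value| = 89.926000
Lat: whole degrees 89; 55.56000′ → 55′ and 33.600″
λ: 0.766980 × 60 = 46.01880′ → 46′, remainder × 60 = 1.128″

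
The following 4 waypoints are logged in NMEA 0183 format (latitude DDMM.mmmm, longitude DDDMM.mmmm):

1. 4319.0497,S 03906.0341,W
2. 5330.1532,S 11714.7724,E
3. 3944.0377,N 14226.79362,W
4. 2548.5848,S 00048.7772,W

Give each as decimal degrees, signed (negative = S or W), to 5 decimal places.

1. -43.31750, -39.10057
2. -53.50255, 117.24621
3. 39.73396, -142.44656
4. -25.80975, -0.81295

Point 1:
  Latitude: degrees = first 2 digits = 43, minutes = 19.0497; 43 + 19.0497/60 = 43.317495
  S ⇒ negate
  λ: split at 3 digits → 039° and 6.0341′; 39 + 6.0341/60 = 39.100568
  W → negative
Point 2:
  Lat: degrees = first 2 digits = 53, minutes = 30.1532; 53 + 30.1532/60 = 53.502553
  S → negative
  Longitude: degrees = first 3 digits = 117, minutes = 14.7724; 117 + 14.7724/60 = 117.246207
  E → positive
Point 3:
  Lat: split at 2 digits → 39° and 44.0377′; 39 + 44.0377/60 = 39.733962
  N ⇒ keep positive
  λ: degrees = first 3 digits = 142, minutes = 26.79362; 142 + 26.79362/60 = 142.446560
  hemisphere W, so the sign is −
Point 4:
  φ: split at 2 digits → 25° and 48.5848′; 25 + 48.5848/60 = 25.809747
  S → negative
  λ: split at 3 digits → 000° and 48.7772′; 0 + 48.7772/60 = 0.812953
  W ⇒ negate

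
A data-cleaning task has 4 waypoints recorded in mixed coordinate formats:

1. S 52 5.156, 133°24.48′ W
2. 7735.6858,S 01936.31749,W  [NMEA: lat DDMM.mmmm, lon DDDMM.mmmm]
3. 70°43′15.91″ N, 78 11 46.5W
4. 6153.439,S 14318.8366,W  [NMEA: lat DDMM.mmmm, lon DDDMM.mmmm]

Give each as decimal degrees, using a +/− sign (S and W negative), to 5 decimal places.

1. -52.08593, -133.40800
2. -77.59476, -19.60529
3. 70.72109, -78.19625
4. -61.89065, -143.31394

Point 1:
  φ: 52 + 5.156/60 = 52.085933
  S ⇒ negate
  Longitude: 24.48′ = 0.408000°; total 133.408000
  W ⇒ negate
Point 2:
  Lat: split at 2 digits → 77° and 35.6858′; 77 + 35.6858/60 = 77.594763
  S ⇒ negate
  λ: split at 3 digits → 019° and 36.31749′; 19 + 36.31749/60 = 19.605292
  hemisphere W, so the sign is −
Point 3:
  φ: 70 + 43/60 + 15.91/3600 = 70.721086
  N ⇒ keep positive
  λ: 11′ + 46.5″ = 11.77500′; 78 + 11.77500/60 = 78.196250
  W → negative
Point 4:
  φ: degrees = first 2 digits = 61, minutes = 53.439; 61 + 53.439/60 = 61.890650
  hemisphere S, so the sign is −
  Longitude: degrees = first 3 digits = 143, minutes = 18.8366; 143 + 18.8366/60 = 143.313943
  hemisphere W, so the sign is −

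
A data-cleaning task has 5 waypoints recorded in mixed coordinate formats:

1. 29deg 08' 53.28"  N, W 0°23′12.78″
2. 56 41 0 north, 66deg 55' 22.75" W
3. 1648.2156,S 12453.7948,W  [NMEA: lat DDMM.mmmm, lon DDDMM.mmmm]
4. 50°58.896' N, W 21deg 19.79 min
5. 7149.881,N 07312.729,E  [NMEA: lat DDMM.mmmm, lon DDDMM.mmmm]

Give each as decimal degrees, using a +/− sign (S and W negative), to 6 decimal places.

Point 1:
  Latitude: 8′ + 53.28″ = 8.88800′; 29 + 8.88800/60 = 29.1481333
  N → positive
  Longitude: 23′ + 12.78″ = 23.21300′; 0 + 23.21300/60 = 0.3868833
  W → negative
Point 2:
  Latitude: 56 + 41/60 + 0/3600 = 56.6833333
  N → positive
  Lon: 55′ + 22.75″ = 55.37917′; 66 + 55.37917/60 = 66.9229861
  hemisphere W, so the sign is −
Point 3:
  Lat: split at 2 digits → 16° and 48.2156′; 16 + 48.2156/60 = 16.8035933
  S → negative
  λ: degrees = first 3 digits = 124, minutes = 53.7948; 124 + 53.7948/60 = 124.8965800
  W → negative
Point 4:
  Latitude: 50 + 58.896/60 = 50.9816000
  N ⇒ keep positive
  λ: 21 + 19.79/60 = 21.3298333
  hemisphere W, so the sign is −
Point 5:
  Latitude: split at 2 digits → 71° and 49.881′; 71 + 49.881/60 = 71.8313500
  N ⇒ keep positive
  Longitude: split at 3 digits → 073° and 12.729′; 73 + 12.729/60 = 73.2121500
  E ⇒ keep positive

1. 29.148133, -0.386883
2. 56.683333, -66.922986
3. -16.803593, -124.896580
4. 50.981600, -21.329833
5. 71.831350, 73.212150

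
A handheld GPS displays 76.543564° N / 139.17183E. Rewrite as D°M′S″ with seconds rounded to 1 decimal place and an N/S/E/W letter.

Latitude: 0.543564° → 32.61384′; 0.61384 × 60 = 36.830″
Lon: whole degrees 139; 10.30980′ → 10′ and 18.588″

76°32′36.8″ N, 139°10′18.6″ E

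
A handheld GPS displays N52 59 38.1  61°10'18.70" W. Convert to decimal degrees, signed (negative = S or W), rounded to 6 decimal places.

φ: 52 + 59/60 + 38.1/3600 = 52.9939167
N → positive
λ: 10′ + 18.7″ = 10.31167′; 61 + 10.31167/60 = 61.1718611
W ⇒ negate

52.993917, -61.171861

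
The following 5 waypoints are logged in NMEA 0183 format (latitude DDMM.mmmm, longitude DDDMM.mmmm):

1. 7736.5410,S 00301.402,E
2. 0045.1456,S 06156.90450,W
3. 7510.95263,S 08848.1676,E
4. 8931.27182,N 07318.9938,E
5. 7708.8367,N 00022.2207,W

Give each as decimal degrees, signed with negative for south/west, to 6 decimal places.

1. -77.609017, 3.023367
2. -0.752427, -61.948408
3. -75.182544, 88.802793
4. 89.521197, 73.316563
5. 77.147278, -0.370345

Point 1:
  Lat: split at 2 digits → 77° and 36.541′; 77 + 36.541/60 = 77.6090167
  hemisphere S, so the sign is −
  Lon: degrees = first 3 digits = 3, minutes = 1.402; 3 + 1.402/60 = 3.0233667
  E ⇒ keep positive
Point 2:
  Lat: degrees = first 2 digits = 0, minutes = 45.1456; 0 + 45.1456/60 = 0.7524267
  S → negative
  λ: split at 3 digits → 061° and 56.9045′; 61 + 56.9045/60 = 61.9484083
  hemisphere W, so the sign is −
Point 3:
  φ: degrees = first 2 digits = 75, minutes = 10.95263; 75 + 10.95263/60 = 75.1825438
  S ⇒ negate
  λ: degrees = first 3 digits = 88, minutes = 48.1676; 88 + 48.1676/60 = 88.8027933
  E → positive
Point 4:
  Latitude: degrees = first 2 digits = 89, minutes = 31.27182; 89 + 31.27182/60 = 89.5211970
  N → positive
  Longitude: degrees = first 3 digits = 73, minutes = 18.9938; 73 + 18.9938/60 = 73.3165633
  E → positive
Point 5:
  Lat: degrees = first 2 digits = 77, minutes = 8.8367; 77 + 8.8367/60 = 77.1472783
  N → positive
  λ: degrees = first 3 digits = 0, minutes = 22.2207; 0 + 22.2207/60 = 0.3703450
  W ⇒ negate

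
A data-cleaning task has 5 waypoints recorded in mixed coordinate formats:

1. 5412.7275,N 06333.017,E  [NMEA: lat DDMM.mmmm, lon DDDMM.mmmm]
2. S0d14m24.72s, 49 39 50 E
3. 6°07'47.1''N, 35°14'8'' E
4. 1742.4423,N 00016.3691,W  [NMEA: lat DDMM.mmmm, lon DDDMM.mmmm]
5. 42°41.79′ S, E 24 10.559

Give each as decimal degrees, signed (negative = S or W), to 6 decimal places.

Point 1:
  Latitude: degrees = first 2 digits = 54, minutes = 12.7275; 54 + 12.7275/60 = 54.2121250
  N ⇒ keep positive
  Longitude: degrees = first 3 digits = 63, minutes = 33.017; 63 + 33.017/60 = 63.5502833
  E → positive
Point 2:
  φ: 0° + 14/60 + 24.72/3600 = 0 + 0.233333 + 0.006867 = 0.2402000
  S ⇒ negate
  λ: 49° + 39/60 + 50/3600 = 49 + 0.650000 + 0.013889 = 49.6638889
  E → positive
Point 3:
  Lat: 6 + 7/60 + 47.1/3600 = 6.1297500
  N → positive
  Lon: 14′ + 8″ = 14.13333′; 35 + 14.13333/60 = 35.2355556
  E ⇒ keep positive
Point 4:
  Latitude: split at 2 digits → 17° and 42.4423′; 17 + 42.4423/60 = 17.7073717
  N ⇒ keep positive
  Longitude: degrees = first 3 digits = 0, minutes = 16.3691; 0 + 16.3691/60 = 0.2728183
  hemisphere W, so the sign is −
Point 5:
  φ: 42 + 41.79/60 = 42.6965000
  hemisphere S, so the sign is −
  λ: 24 + 10.559/60 = 24.1759833
  E → positive

1. 54.212125, 63.550283
2. -0.240200, 49.663889
3. 6.129750, 35.235556
4. 17.707372, -0.272818
5. -42.696500, 24.175983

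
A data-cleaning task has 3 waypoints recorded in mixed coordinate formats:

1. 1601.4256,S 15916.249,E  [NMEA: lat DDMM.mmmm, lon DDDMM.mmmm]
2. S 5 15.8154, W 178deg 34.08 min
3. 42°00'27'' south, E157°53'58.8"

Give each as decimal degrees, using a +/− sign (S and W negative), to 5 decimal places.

Point 1:
  Lat: degrees = first 2 digits = 16, minutes = 1.4256; 16 + 1.4256/60 = 16.023760
  hemisphere S, so the sign is −
  Lon: split at 3 digits → 159° and 16.249′; 159 + 16.249/60 = 159.270817
  E → positive
Point 2:
  φ: 15.8154′ = 0.263590°; total 5.263590
  S ⇒ negate
  Longitude: 178 + 34.08/60 = 178.568000
  W ⇒ negate
Point 3:
  Latitude: 42 + 0/60 + 27/3600 = 42.007500
  S → negative
  Longitude: 157 + 53/60 + 58.8/3600 = 157.899667
  E → positive

1. -16.02376, 159.27082
2. -5.26359, -178.56800
3. -42.00750, 157.89967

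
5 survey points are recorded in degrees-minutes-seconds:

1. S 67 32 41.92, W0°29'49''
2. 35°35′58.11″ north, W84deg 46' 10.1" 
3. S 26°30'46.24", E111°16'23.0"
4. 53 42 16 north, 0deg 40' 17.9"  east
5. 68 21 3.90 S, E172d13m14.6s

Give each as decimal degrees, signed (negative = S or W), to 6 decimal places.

Point 1:
  φ: 67 + 32/60 + 41.92/3600 = 67.5449778
  S → negative
  λ: 0° + 29/60 + 49/3600 = 0 + 0.483333 + 0.013611 = 0.4969444
  W → negative
Point 2:
  φ: 35′ + 58.11″ = 35.96850′; 35 + 35.96850/60 = 35.5994750
  N → positive
  λ: 84 + 46/60 + 10.1/3600 = 84.7694722
  W → negative
Point 3:
  Latitude: 30′ + 46.24″ = 30.77067′; 26 + 30.77067/60 = 26.5128444
  hemisphere S, so the sign is −
  λ: 111 + 16/60 + 23/3600 = 111.2730556
  E ⇒ keep positive
Point 4:
  Latitude: 53° + 42/60 + 16/3600 = 53 + 0.700000 + 0.004444 = 53.7044444
  N ⇒ keep positive
  λ: 0 + 40/60 + 17.9/3600 = 0.6716389
  E ⇒ keep positive
Point 5:
  Lat: 21′ + 3.9″ = 21.06500′; 68 + 21.06500/60 = 68.3510833
  S → negative
  Lon: 13′ + 14.6″ = 13.24333′; 172 + 13.24333/60 = 172.2207222
  E ⇒ keep positive

1. -67.544978, -0.496944
2. 35.599475, -84.769472
3. -26.512844, 111.273056
4. 53.704444, 0.671639
5. -68.351083, 172.220722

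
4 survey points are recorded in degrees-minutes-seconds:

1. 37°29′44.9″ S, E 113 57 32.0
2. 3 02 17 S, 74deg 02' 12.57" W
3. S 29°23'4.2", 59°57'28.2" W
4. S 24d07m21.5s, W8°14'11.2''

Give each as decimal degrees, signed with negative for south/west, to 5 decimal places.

1. -37.49581, 113.95889
2. -3.03806, -74.03683
3. -29.38450, -59.95783
4. -24.12264, -8.23644

Point 1:
  Lat: 37 + 29/60 + 44.9/3600 = 37.495806
  S → negative
  Longitude: 113 + 57/60 + 32/3600 = 113.958889
  E ⇒ keep positive
Point 2:
  φ: 3° + 2/60 + 17/3600 = 3 + 0.033333 + 0.004722 = 3.038056
  hemisphere S, so the sign is −
  Longitude: 2′ + 12.57″ = 2.20950′; 74 + 2.20950/60 = 74.036825
  W ⇒ negate
Point 3:
  Lat: 29 + 23/60 + 4.2/3600 = 29.384500
  S → negative
  Longitude: 57′ + 28.2″ = 57.47000′; 59 + 57.47000/60 = 59.957833
  W → negative
Point 4:
  φ: 24° + 7/60 + 21.5/3600 = 24 + 0.116667 + 0.005972 = 24.122639
  S ⇒ negate
  Longitude: 14′ + 11.2″ = 14.18667′; 8 + 14.18667/60 = 8.236444
  W ⇒ negate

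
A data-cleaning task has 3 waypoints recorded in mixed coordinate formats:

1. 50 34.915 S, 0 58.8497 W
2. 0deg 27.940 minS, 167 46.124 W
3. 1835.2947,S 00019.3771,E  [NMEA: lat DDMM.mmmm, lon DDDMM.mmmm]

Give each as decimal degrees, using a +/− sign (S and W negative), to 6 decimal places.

Point 1:
  Lat: 50 + 34.915/60 = 50.5819167
  hemisphere S, so the sign is −
  Longitude: 58.8497′ = 0.980828°; total 0.9808283
  W → negative
Point 2:
  Lat: 0 + 27.94/60 = 0.4656667
  S → negative
  Longitude: 167 + 46.124/60 = 167.7687333
  W ⇒ negate
Point 3:
  Lat: split at 2 digits → 18° and 35.2947′; 18 + 35.2947/60 = 18.5882450
  S → negative
  λ: degrees = first 3 digits = 0, minutes = 19.3771; 0 + 19.3771/60 = 0.3229517
  E ⇒ keep positive

1. -50.581917, -0.980828
2. -0.465667, -167.768733
3. -18.588245, 0.322952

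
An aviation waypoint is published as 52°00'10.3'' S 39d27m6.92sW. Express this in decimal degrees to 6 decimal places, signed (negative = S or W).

-52.002861, -39.451922

φ: 0′ + 10.3″ = 0.17167′; 52 + 0.17167/60 = 52.0028611
S ⇒ negate
λ: 27′ + 6.92″ = 27.11533′; 39 + 27.11533/60 = 39.4519222
W → negative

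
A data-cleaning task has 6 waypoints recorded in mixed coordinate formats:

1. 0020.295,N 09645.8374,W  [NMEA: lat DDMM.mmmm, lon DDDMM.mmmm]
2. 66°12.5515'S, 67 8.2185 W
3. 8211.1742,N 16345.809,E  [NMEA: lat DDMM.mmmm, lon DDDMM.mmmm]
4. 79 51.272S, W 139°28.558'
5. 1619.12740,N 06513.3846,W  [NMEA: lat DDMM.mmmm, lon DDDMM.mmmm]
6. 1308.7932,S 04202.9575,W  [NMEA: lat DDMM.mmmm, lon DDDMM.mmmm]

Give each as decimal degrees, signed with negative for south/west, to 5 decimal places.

Point 1:
  Latitude: split at 2 digits → 00° and 20.295′; 0 + 20.295/60 = 0.338250
  N ⇒ keep positive
  Lon: degrees = first 3 digits = 96, minutes = 45.8374; 96 + 45.8374/60 = 96.763957
  W → negative
Point 2:
  φ: 66 + 12.5515/60 = 66.209192
  S → negative
  λ: 67 + 8.2185/60 = 67.136975
  W → negative
Point 3:
  Latitude: split at 2 digits → 82° and 11.1742′; 82 + 11.1742/60 = 82.186237
  N ⇒ keep positive
  Lon: degrees = first 3 digits = 163, minutes = 45.809; 163 + 45.809/60 = 163.763483
  E ⇒ keep positive
Point 4:
  Lat: 51.272′ = 0.854533°; total 79.854533
  hemisphere S, so the sign is −
  λ: 139 + 28.558/60 = 139.475967
  W ⇒ negate
Point 5:
  Latitude: split at 2 digits → 16° and 19.1274′; 16 + 19.1274/60 = 16.318790
  N ⇒ keep positive
  Longitude: degrees = first 3 digits = 65, minutes = 13.3846; 65 + 13.3846/60 = 65.223077
  W → negative
Point 6:
  Latitude: degrees = first 2 digits = 13, minutes = 8.7932; 13 + 8.7932/60 = 13.146553
  hemisphere S, so the sign is −
  Lon: degrees = first 3 digits = 42, minutes = 2.9575; 42 + 2.9575/60 = 42.049292
  hemisphere W, so the sign is −

1. 0.33825, -96.76396
2. -66.20919, -67.13698
3. 82.18624, 163.76348
4. -79.85453, -139.47597
5. 16.31879, -65.22308
6. -13.14655, -42.04929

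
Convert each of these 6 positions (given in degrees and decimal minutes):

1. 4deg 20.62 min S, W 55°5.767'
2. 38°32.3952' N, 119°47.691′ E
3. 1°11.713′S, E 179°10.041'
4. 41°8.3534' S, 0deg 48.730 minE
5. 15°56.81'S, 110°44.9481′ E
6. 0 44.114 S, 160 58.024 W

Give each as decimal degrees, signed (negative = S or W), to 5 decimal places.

Point 1:
  Latitude: 20.62′ = 0.343667°; total 4.343667
  S ⇒ negate
  Longitude: 5.767′ = 0.096117°; total 55.096117
  W → negative
Point 2:
  φ: 32.3952′ = 0.539920°; total 38.539920
  N ⇒ keep positive
  λ: 119 + 47.691/60 = 119.794850
  E → positive
Point 3:
  φ: 11.713′ = 0.195217°; total 1.195217
  S → negative
  λ: 179 + 10.041/60 = 179.167350
  E ⇒ keep positive
Point 4:
  Lat: 41 + 8.3534/60 = 41.139223
  hemisphere S, so the sign is −
  Lon: 48.73′ = 0.812167°; total 0.812167
  E ⇒ keep positive
Point 5:
  Latitude: 15 + 56.81/60 = 15.946833
  hemisphere S, so the sign is −
  λ: 110 + 44.9481/60 = 110.749135
  E → positive
Point 6:
  Latitude: 0 + 44.114/60 = 0.735233
  S → negative
  λ: 58.024′ = 0.967067°; total 160.967067
  W → negative

1. -4.34367, -55.09612
2. 38.53992, 119.79485
3. -1.19522, 179.16735
4. -41.13922, 0.81217
5. -15.94683, 110.74914
6. -0.73523, -160.96707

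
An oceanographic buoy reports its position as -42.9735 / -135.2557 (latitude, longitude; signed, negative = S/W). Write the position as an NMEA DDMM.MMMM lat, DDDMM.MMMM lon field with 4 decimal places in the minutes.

Latitude is negative → S; |value| = 42.973500
Lat: 42° + 0.973500 × 60 = 42° 58.410000′
Longitude is negative → W; |value| = 135.255700
λ: fractional part 0.255700 → 15.342000 minutes

4258.4100,S / 13515.3420,W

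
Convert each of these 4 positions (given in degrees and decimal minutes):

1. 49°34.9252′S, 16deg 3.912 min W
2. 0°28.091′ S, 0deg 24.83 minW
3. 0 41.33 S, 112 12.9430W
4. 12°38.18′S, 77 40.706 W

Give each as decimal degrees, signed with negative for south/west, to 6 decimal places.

1. -49.582087, -16.065200
2. -0.468183, -0.413833
3. -0.688833, -112.215717
4. -12.636333, -77.678433

Point 1:
  φ: 34.9252′ = 0.582087°; total 49.5820867
  S ⇒ negate
  λ: 16 + 3.912/60 = 16.0652000
  hemisphere W, so the sign is −
Point 2:
  Lat: 28.091′ = 0.468183°; total 0.4681833
  hemisphere S, so the sign is −
  Longitude: 24.83′ = 0.413833°; total 0.4138333
  W → negative
Point 3:
  φ: 41.33′ = 0.688833°; total 0.6888333
  hemisphere S, so the sign is −
  Longitude: 12.943′ = 0.215717°; total 112.2157167
  hemisphere W, so the sign is −
Point 4:
  Lat: 12 + 38.18/60 = 12.6363333
  S ⇒ negate
  Longitude: 77 + 40.706/60 = 77.6784333
  W ⇒ negate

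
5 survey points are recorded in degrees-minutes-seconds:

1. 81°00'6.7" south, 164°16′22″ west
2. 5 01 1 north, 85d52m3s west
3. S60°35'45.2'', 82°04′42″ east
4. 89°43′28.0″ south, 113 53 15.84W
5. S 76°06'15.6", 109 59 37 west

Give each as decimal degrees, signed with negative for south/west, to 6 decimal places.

Point 1:
  Lat: 0′ + 6.7″ = 0.11167′; 81 + 0.11167/60 = 81.0018611
  hemisphere S, so the sign is −
  λ: 16′ + 22″ = 16.36667′; 164 + 16.36667/60 = 164.2727778
  W ⇒ negate
Point 2:
  Lat: 5 + 1/60 + 1/3600 = 5.0169444
  N ⇒ keep positive
  λ: 85° + 52/60 + 3/3600 = 85 + 0.866667 + 0.000833 = 85.8675000
  hemisphere W, so the sign is −
Point 3:
  φ: 35′ + 45.2″ = 35.75333′; 60 + 35.75333/60 = 60.5958889
  S ⇒ negate
  Longitude: 82 + 4/60 + 42/3600 = 82.0783333
  E ⇒ keep positive
Point 4:
  φ: 89° + 43/60 + 28/3600 = 89 + 0.716667 + 0.007778 = 89.7244444
  S ⇒ negate
  Lon: 113° + 53/60 + 15.84/3600 = 113 + 0.883333 + 0.004400 = 113.8877333
  W ⇒ negate
Point 5:
  φ: 76° + 6/60 + 15.6/3600 = 76 + 0.100000 + 0.004333 = 76.1043333
  S ⇒ negate
  Longitude: 59′ + 37″ = 59.61667′; 109 + 59.61667/60 = 109.9936111
  W ⇒ negate

1. -81.001861, -164.272778
2. 5.016944, -85.867500
3. -60.595889, 82.078333
4. -89.724444, -113.887733
5. -76.104333, -109.993611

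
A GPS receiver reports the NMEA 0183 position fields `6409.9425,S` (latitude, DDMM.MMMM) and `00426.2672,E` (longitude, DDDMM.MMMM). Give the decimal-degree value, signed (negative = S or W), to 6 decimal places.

φ: degrees = first 2 digits = 64, minutes = 9.9425; 64 + 9.9425/60 = 64.1657083
S ⇒ negate
Lon: split at 3 digits → 004° and 26.2672′; 4 + 26.2672/60 = 4.4377867
E → positive

-64.165708, 4.437787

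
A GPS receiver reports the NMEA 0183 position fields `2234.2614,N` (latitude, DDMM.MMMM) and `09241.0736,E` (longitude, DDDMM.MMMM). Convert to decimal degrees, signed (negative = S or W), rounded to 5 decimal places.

Latitude: split at 2 digits → 22° and 34.2614′; 22 + 34.2614/60 = 22.571023
N ⇒ keep positive
Longitude: split at 3 digits → 092° and 41.0736′; 92 + 41.0736/60 = 92.684560
E → positive

22.57102, 92.68456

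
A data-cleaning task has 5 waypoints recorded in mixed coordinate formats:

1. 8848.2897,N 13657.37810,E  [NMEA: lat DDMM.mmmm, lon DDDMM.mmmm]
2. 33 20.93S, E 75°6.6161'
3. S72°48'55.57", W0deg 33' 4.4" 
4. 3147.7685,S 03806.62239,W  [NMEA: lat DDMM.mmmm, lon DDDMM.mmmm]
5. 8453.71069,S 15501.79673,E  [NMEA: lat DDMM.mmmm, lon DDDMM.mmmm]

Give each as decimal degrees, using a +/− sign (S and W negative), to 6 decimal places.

1. 88.804828, 136.956302
2. -33.348833, 75.110268
3. -72.815436, -0.551222
4. -31.796142, -38.110373
5. -84.895178, 155.029946

Point 1:
  Lat: split at 2 digits → 88° and 48.2897′; 88 + 48.2897/60 = 88.8048283
  N ⇒ keep positive
  Lon: split at 3 digits → 136° and 57.3781′; 136 + 57.3781/60 = 136.9563017
  E → positive
Point 2:
  Lat: 20.93′ = 0.348833°; total 33.3488333
  hemisphere S, so the sign is −
  Lon: 6.6161′ = 0.110268°; total 75.1102683
  E ⇒ keep positive
Point 3:
  Lat: 72° + 48/60 + 55.57/3600 = 72 + 0.800000 + 0.015436 = 72.8154361
  S → negative
  Longitude: 0° + 33/60 + 4.4/3600 = 0 + 0.550000 + 0.001222 = 0.5512222
  W ⇒ negate
Point 4:
  Latitude: split at 2 digits → 31° and 47.7685′; 31 + 47.7685/60 = 31.7961417
  S ⇒ negate
  λ: split at 3 digits → 038° and 6.62239′; 38 + 6.62239/60 = 38.1103732
  W → negative
Point 5:
  φ: degrees = first 2 digits = 84, minutes = 53.71069; 84 + 53.71069/60 = 84.8951782
  S ⇒ negate
  Lon: split at 3 digits → 155° and 1.79673′; 155 + 1.79673/60 = 155.0299455
  E → positive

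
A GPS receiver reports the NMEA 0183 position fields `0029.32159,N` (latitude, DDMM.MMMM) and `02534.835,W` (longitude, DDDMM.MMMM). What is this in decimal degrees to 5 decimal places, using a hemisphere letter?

Latitude: split at 2 digits → 00° and 29.32159′; 0 + 29.32159/60 = 0.488693
λ: split at 3 digits → 025° and 34.835′; 25 + 34.835/60 = 25.580583

0.48869° N, 25.58058° W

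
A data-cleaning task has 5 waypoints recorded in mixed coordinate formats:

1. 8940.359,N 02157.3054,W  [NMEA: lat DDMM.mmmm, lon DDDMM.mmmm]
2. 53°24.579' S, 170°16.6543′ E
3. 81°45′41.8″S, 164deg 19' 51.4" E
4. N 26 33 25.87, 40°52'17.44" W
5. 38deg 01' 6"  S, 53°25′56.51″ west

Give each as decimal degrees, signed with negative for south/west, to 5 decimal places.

1. 89.67265, -21.95509
2. -53.40965, 170.27757
3. -81.76161, 164.33094
4. 26.55719, -40.87151
5. -38.01833, -53.43236

Point 1:
  Latitude: degrees = first 2 digits = 89, minutes = 40.359; 89 + 40.359/60 = 89.672650
  N → positive
  λ: split at 3 digits → 021° and 57.3054′; 21 + 57.3054/60 = 21.955090
  hemisphere W, so the sign is −
Point 2:
  Latitude: 24.579′ = 0.409650°; total 53.409650
  S → negative
  Longitude: 16.6543′ = 0.277572°; total 170.277572
  E → positive
Point 3:
  Latitude: 81° + 45/60 + 41.8/3600 = 81 + 0.750000 + 0.011611 = 81.761611
  S ⇒ negate
  Longitude: 19′ + 51.4″ = 19.85667′; 164 + 19.85667/60 = 164.330944
  E → positive
Point 4:
  φ: 33′ + 25.87″ = 33.43117′; 26 + 33.43117/60 = 26.557186
  N ⇒ keep positive
  λ: 40 + 52/60 + 17.44/3600 = 40.871511
  hemisphere W, so the sign is −
Point 5:
  φ: 1′ + 6″ = 1.10000′; 38 + 1.10000/60 = 38.018333
  hemisphere S, so the sign is −
  λ: 53 + 25/60 + 56.51/3600 = 53.432364
  W ⇒ negate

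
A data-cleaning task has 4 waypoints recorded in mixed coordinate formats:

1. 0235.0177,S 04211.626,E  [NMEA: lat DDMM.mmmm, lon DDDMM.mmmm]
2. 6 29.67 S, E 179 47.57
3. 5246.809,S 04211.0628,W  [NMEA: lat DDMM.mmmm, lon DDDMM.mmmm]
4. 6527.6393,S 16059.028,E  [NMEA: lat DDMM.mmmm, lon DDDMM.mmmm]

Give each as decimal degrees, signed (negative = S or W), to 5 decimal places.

1. -2.58363, 42.19377
2. -6.49450, 179.79283
3. -52.78015, -42.18438
4. -65.46066, 160.98380

Point 1:
  Lat: split at 2 digits → 02° and 35.0177′; 2 + 35.0177/60 = 2.583628
  hemisphere S, so the sign is −
  Longitude: degrees = first 3 digits = 42, minutes = 11.626; 42 + 11.626/60 = 42.193767
  E → positive
Point 2:
  Lat: 6 + 29.67/60 = 6.494500
  S ⇒ negate
  Lon: 47.57′ = 0.792833°; total 179.792833
  E → positive
Point 3:
  Lat: split at 2 digits → 52° and 46.809′; 52 + 46.809/60 = 52.780150
  S → negative
  Lon: degrees = first 3 digits = 42, minutes = 11.0628; 42 + 11.0628/60 = 42.184380
  hemisphere W, so the sign is −
Point 4:
  Lat: split at 2 digits → 65° and 27.6393′; 65 + 27.6393/60 = 65.460655
  S ⇒ negate
  Lon: degrees = first 3 digits = 160, minutes = 59.028; 160 + 59.028/60 = 160.983800
  E → positive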